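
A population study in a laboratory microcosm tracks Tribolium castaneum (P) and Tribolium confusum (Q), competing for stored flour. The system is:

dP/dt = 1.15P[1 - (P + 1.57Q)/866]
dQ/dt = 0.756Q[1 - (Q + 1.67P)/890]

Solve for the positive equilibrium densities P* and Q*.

P* ≈ 328, Q* ≈ 343

Setting both brackets to zero gives the nullclines P + 1.57Q = 866 and 1.67P + Q = 890.
Substituting Q = 890 - 1.67P into the first: P(1 - 1.57·1.67) = 866 - 1.57·890.
So P* = -531/-1.62 = 328, and then Q* = 890 - 1.67·328 = 343.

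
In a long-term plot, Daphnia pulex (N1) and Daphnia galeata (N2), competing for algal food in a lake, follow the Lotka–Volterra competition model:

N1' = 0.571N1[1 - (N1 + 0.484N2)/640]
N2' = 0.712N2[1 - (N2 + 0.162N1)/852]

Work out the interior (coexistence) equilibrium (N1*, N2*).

Setting both brackets to zero gives the nullclines N1 + 0.484N2 = 640 and 0.162N1 + N2 = 852.
Substituting N2 = 852 - 0.162N1 into the first: N1(1 - 0.484·0.162) = 640 - 0.484·852.
So N1* = 228/0.922 = 247, and then N2* = 852 - 0.162·247 = 812.

N1* ≈ 247, N2* ≈ 812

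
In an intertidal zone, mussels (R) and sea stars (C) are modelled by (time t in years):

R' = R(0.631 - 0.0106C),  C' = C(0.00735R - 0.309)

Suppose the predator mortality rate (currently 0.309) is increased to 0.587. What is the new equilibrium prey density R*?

R* ≈ 79.9

At the interior fixed point, setting dC/dt = 0 with C > 0 fixes R* = (predator death rate)/(RC coefficient) — independent of the other coefficients.
With the change, R* = 0.587/0.00735 = 79.9; it rises from 42.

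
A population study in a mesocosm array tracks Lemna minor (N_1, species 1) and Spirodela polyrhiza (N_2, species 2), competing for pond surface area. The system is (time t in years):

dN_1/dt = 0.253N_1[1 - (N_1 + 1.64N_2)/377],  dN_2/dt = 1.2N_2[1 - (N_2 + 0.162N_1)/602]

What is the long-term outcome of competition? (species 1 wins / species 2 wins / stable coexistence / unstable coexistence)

Compare the nullcline intercepts: K1/α12 = 377/1.64 = 230 < K2 = 602; K2/α21 = 602/0.162 = 3720 > K1 = 377.
Since the inequalities point opposite ways, species 2 can invade but species 1 cannot.

species 2 excludes species 1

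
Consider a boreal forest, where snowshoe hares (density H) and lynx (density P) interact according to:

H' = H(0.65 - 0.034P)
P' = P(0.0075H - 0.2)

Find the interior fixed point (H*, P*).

H* ≈ 26.7, P* ≈ 19.1

Set dP/dt = 0 with P > 0: 0.0075H - 0.2 = 0, so H* = 0.2/0.0075 = 26.7.
Set dH/dt = 0 with H > 0: 0.65 - 0.034P = 0, so P* = 0.65/0.034 = 19.1.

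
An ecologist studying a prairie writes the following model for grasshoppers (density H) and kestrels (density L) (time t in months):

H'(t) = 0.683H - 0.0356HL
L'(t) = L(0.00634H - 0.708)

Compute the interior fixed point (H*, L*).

H* ≈ 112, L* ≈ 19.2

Set dL/dt = 0 with L > 0: 0.00634H - 0.708 = 0, so H* = 0.708/0.00634 = 112.
Set dH/dt = 0 with H > 0: 0.683 - 0.0356L = 0, so L* = 0.683/0.0356 = 19.2.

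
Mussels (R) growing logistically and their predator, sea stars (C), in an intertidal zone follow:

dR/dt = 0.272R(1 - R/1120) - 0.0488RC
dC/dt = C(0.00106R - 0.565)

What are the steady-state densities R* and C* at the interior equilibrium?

From dC/dt = 0 with C > 0: 0.00106R* = 0.565, so R* = 533.
Substitute into dR/dt = 0: 0.272(1 - 533/1120) = 0.0488C*.
The bracket is 0.524, giving C* = 0.143/0.0488 = 2.92.

R* ≈ 533, C* ≈ 2.92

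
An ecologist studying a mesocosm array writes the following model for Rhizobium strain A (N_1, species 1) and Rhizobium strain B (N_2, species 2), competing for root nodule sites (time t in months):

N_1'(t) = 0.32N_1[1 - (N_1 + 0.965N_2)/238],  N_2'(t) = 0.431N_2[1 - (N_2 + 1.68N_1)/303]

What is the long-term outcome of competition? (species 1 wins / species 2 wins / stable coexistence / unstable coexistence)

unstable coexistence (outcome depends on initial conditions)

Compare the nullcline intercepts: K1/α12 = 238/0.965 = 247 < K2 = 303; K2/α21 = 303/1.68 = 180 < K1 = 238.
Since both are reversed, neither can invade when rare; the interior point is a saddle.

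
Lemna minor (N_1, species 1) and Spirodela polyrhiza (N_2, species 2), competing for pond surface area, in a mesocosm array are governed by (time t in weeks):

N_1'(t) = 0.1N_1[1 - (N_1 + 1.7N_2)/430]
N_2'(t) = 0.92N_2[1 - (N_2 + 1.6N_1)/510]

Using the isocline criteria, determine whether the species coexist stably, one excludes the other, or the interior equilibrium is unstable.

unstable coexistence (outcome depends on initial conditions)

Compare the nullcline intercepts: K1/α12 = 430/1.7 = 253 < K2 = 510; K2/α21 = 510/1.6 = 319 < K1 = 430.
Since both are reversed, neither can invade when rare; the interior point is a saddle.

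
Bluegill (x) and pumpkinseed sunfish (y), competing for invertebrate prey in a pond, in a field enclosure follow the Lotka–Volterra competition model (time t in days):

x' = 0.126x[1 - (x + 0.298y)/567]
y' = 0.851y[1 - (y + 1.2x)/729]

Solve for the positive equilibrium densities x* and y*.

Setting both brackets to zero gives the nullclines x + 0.298y = 567 and 1.2x + y = 729.
Substituting y = 729 - 1.2x into the first: x(1 - 0.298·1.2) = 567 - 0.298·729.
So x* = 350/0.642 = 544, and then y* = 729 - 1.2·544 = 75.7.

x* ≈ 544, y* ≈ 75.7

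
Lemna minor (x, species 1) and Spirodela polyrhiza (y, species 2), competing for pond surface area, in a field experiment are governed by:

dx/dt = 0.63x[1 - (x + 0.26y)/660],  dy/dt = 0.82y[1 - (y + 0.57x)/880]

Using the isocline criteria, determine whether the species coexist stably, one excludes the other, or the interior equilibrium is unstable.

stable coexistence

Compare the nullcline intercepts: K1/α12 = 660/0.26 = 2540 > K2 = 880; K2/α21 = 880/0.57 = 1540 > K1 = 660.
Since both inequalities hold, each species can invade when rare, so the interior equilibrium is stable.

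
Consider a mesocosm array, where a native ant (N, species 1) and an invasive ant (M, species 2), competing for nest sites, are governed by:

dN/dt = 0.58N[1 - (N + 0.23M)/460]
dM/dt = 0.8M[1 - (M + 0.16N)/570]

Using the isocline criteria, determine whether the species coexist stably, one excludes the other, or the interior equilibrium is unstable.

Compare the nullcline intercepts: K1/α12 = 460/0.23 = 2000 > K2 = 570; K2/α21 = 570/0.16 = 3560 > K1 = 460.
Since both inequalities hold, each species can invade when rare, so the interior equilibrium is stable.

stable coexistence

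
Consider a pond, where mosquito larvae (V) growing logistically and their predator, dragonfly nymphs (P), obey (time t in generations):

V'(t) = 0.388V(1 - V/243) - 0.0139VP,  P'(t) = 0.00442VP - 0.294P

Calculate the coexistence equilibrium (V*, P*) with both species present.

From dP/dt = 0 with P > 0: 0.00442V* = 0.294, so V* = 66.5.
Substitute into dV/dt = 0: 0.388(1 - 66.5/243) = 0.0139P*.
The bracket is 0.726, giving P* = 0.282/0.0139 = 20.3.

V* ≈ 66.5, P* ≈ 20.3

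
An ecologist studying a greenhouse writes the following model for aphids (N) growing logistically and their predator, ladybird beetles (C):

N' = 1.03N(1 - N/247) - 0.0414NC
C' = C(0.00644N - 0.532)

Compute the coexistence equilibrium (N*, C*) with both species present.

From dC/dt = 0 with C > 0: 0.00644N* = 0.532, so N* = 82.6.
Substitute into dN/dt = 0: 1.03(1 - 82.6/247) = 0.0414C*.
The bracket is 0.666, giving C* = 0.686/0.0414 = 16.6.

N* ≈ 82.6, C* ≈ 16.6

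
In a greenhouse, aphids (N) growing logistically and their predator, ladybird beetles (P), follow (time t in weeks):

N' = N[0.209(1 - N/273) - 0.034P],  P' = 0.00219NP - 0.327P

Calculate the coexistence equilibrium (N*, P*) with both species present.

N* ≈ 149, P* ≈ 2.78

From dP/dt = 0 with P > 0: 0.00219N* = 0.327, so N* = 149.
Substitute into dN/dt = 0: 0.209(1 - 149/273) = 0.034P*.
The bracket is 0.453, giving P* = 0.0947/0.034 = 2.78.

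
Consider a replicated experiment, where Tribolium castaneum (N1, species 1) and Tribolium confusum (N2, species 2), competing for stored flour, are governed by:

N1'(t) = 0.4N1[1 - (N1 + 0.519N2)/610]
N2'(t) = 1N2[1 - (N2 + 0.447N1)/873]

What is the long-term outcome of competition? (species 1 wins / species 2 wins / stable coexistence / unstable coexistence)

stable coexistence

Compare the nullcline intercepts: K1/α12 = 610/0.519 = 1180 > K2 = 873; K2/α21 = 873/0.447 = 1950 > K1 = 610.
Since both inequalities hold, each species can invade when rare, so the interior equilibrium is stable.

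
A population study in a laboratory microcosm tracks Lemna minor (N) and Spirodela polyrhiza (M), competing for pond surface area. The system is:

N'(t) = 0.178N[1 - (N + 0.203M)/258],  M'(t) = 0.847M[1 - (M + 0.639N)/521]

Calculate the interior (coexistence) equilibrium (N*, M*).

Setting both brackets to zero gives the nullclines N + 0.203M = 258 and 0.639N + M = 521.
Substituting M = 521 - 0.639N into the first: N(1 - 0.203·0.639) = 258 - 0.203·521.
So N* = 152/0.87 = 175, and then M* = 521 - 0.639·175 = 409.

N* ≈ 175, M* ≈ 409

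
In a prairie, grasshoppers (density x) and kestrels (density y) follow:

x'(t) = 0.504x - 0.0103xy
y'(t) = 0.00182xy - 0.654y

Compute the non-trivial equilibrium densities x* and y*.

x* ≈ 359, y* ≈ 48.9

Set dy/dt = 0 with y > 0: 0.00182x - 0.654 = 0, so x* = 0.654/0.00182 = 359.
Set dx/dt = 0 with x > 0: 0.504 - 0.0103y = 0, so y* = 0.504/0.0103 = 48.9.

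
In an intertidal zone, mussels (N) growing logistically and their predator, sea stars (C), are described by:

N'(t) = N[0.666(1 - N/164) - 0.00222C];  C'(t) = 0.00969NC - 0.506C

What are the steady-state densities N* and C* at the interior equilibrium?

N* ≈ 52.2, C* ≈ 204

From dC/dt = 0 with C > 0: 0.00969N* = 0.506, so N* = 52.2.
Substitute into dN/dt = 0: 0.666(1 - 52.2/164) = 0.00222C*.
The bracket is 0.682, giving C* = 0.454/0.00222 = 204.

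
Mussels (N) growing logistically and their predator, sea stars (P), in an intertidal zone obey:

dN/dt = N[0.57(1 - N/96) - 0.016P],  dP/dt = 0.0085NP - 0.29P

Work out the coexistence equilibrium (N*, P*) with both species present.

N* ≈ 34.1, P* ≈ 23

From dP/dt = 0 with P > 0: 0.0085N* = 0.29, so N* = 34.1.
Substitute into dN/dt = 0: 0.57(1 - 34.1/96) = 0.016P*.
The bracket is 0.645, giving P* = 0.367/0.016 = 23.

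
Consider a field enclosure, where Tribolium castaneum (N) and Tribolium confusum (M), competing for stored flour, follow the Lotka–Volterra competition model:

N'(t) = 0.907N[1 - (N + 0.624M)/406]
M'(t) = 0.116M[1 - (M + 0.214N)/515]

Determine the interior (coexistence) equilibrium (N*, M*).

Setting both brackets to zero gives the nullclines N + 0.624M = 406 and 0.214N + M = 515.
Substituting M = 515 - 0.214N into the first: N(1 - 0.624·0.214) = 406 - 0.624·515.
So N* = 84.6/0.866 = 97.7, and then M* = 515 - 0.214·97.7 = 494.

N* ≈ 97.7, M* ≈ 494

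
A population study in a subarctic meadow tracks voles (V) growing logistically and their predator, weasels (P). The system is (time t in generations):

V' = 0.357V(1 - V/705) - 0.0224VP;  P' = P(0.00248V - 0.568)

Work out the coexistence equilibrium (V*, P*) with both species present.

From dP/dt = 0 with P > 0: 0.00248V* = 0.568, so V* = 229.
Substitute into dV/dt = 0: 0.357(1 - 229/705) = 0.0224P*.
The bracket is 0.675, giving P* = 0.241/0.0224 = 10.8.

V* ≈ 229, P* ≈ 10.8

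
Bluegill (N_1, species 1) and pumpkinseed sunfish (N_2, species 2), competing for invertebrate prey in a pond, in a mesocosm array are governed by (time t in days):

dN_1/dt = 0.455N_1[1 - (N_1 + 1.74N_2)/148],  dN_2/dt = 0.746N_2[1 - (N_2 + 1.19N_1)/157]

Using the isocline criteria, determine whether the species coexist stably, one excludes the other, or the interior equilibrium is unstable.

Compare the nullcline intercepts: K1/α12 = 148/1.74 = 85.1 < K2 = 157; K2/α21 = 157/1.19 = 132 < K1 = 148.
Since both are reversed, neither can invade when rare; the interior point is a saddle.

unstable coexistence (outcome depends on initial conditions)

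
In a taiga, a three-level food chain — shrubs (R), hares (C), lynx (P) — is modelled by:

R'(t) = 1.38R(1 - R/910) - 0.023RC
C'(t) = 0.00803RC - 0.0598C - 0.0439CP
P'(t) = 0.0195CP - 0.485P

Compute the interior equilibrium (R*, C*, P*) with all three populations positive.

R* ≈ 533, C* ≈ 24.9, P* ≈ 96.1

From dP/dt = 0: 0.0195C* = 0.485, so C* = 24.9.
From dR/dt = 0: 1.38(1 - R*/910) = 0.023·24.9, giving R* = 910·(1 - 0.415) = 533.
From dC/dt = 0: 0.00803·533 - 0.0598 = 0.0439P*, so P* = 4.22/0.0439 = 96.1.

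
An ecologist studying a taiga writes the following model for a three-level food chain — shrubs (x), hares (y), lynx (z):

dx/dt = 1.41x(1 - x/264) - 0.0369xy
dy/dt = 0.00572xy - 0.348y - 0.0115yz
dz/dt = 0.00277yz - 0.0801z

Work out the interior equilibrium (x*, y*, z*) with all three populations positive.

From dz/dt = 0: 0.00277y* = 0.0801, so y* = 28.9.
From dx/dt = 0: 1.41(1 - x*/264) = 0.0369·28.9, giving x* = 264·(1 - 0.757) = 64.2.
From dy/dt = 0: 0.00572·64.2 - 0.348 = 0.0115z*, so z* = 0.0193/0.0115 = 1.68.

x* ≈ 64.2, y* ≈ 28.9, z* ≈ 1.68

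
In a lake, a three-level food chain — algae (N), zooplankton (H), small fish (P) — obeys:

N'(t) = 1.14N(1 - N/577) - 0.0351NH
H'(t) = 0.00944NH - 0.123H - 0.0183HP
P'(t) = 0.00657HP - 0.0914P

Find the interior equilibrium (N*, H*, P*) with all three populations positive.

N* ≈ 330, H* ≈ 13.9, P* ≈ 163

From dP/dt = 0: 0.00657H* = 0.0914, so H* = 13.9.
From dN/dt = 0: 1.14(1 - N*/577) = 0.0351·13.9, giving N* = 577·(1 - 0.428) = 330.
From dH/dt = 0: 0.00944·330 - 0.123 = 0.0183P*, so P* = 2.99/0.0183 = 163.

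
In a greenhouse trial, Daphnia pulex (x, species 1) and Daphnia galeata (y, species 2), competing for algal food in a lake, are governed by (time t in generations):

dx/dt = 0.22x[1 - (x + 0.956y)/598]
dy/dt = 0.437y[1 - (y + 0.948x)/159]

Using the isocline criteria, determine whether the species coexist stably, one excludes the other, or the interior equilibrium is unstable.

species 1 excludes species 2

Compare the nullcline intercepts: K1/α12 = 598/0.956 = 626 > K2 = 159; K2/α21 = 159/0.948 = 168 < K1 = 598.
Since the inequalities point opposite ways, species 1 can invade but species 2 cannot.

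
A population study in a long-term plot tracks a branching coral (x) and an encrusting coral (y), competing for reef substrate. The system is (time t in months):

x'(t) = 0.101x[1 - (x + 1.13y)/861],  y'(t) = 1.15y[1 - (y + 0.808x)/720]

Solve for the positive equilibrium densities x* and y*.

Setting both brackets to zero gives the nullclines x + 1.13y = 861 and 0.808x + y = 720.
Substituting y = 720 - 0.808x into the first: x(1 - 1.13·0.808) = 861 - 1.13·720.
So x* = 47.4/0.087 = 545, and then y* = 720 - 0.808·545 = 280.

x* ≈ 545, y* ≈ 280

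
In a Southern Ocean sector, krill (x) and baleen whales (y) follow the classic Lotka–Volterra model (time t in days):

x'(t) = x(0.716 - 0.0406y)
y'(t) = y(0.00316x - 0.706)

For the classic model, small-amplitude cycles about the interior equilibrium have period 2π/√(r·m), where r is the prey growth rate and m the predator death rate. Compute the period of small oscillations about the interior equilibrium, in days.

Here r = 0.716 and m = 0.706, so r·m = 0.505.
ω = √0.505 = 0.711 per day, hence T = 2π/ω ≈ 8.84 days.

T ≈ 8.84 days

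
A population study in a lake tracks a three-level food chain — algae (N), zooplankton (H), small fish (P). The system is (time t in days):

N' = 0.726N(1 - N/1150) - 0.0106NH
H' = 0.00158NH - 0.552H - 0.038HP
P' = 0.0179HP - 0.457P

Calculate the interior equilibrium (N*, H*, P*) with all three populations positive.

N* ≈ 721, H* ≈ 25.5, P* ≈ 15.5

From dP/dt = 0: 0.0179H* = 0.457, so H* = 25.5.
From dN/dt = 0: 0.726(1 - N*/1150) = 0.0106·25.5, giving N* = 1150·(1 - 0.373) = 721.
From dH/dt = 0: 0.00158·721 - 0.552 = 0.038P*, so P* = 0.588/0.038 = 15.5.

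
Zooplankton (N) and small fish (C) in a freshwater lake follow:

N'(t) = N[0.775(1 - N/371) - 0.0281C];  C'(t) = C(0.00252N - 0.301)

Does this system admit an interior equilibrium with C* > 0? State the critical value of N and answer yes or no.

The predator equation gives dC/dt > 0 only when N > 0.301/0.00252 = 119.
Without the predator, N → K = 371. Since 371 > 119, the predator can invade and persist.

Threshold N = 119; K > 119, so yes, the predator persists.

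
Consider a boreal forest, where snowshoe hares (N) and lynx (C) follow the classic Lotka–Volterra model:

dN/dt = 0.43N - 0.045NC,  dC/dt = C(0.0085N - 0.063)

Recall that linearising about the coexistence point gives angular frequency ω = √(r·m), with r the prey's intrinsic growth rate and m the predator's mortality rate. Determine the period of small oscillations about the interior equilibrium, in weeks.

Here r = 0.43 and m = 0.063, so r·m = 0.0271.
ω = √0.0271 = 0.165 per week, hence T = 2π/ω ≈ 38.2 weeks.

T ≈ 38.2 weeks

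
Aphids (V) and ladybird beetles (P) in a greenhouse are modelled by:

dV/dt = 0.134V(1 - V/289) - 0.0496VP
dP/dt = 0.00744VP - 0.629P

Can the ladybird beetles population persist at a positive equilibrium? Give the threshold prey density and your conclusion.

Threshold V = 84.5; K > 84.5, so yes, the predator persists.

The predator equation gives dP/dt > 0 only when V > 0.629/0.00744 = 84.5.
Without the predator, V → K = 289. Since 289 > 84.5, the predator can invade and persist.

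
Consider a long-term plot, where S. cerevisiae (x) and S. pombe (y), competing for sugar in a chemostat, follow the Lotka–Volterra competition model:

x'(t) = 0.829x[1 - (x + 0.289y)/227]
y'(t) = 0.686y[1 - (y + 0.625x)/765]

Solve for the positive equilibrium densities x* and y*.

Setting both brackets to zero gives the nullclines x + 0.289y = 227 and 0.625x + y = 765.
Substituting y = 765 - 0.625x into the first: x(1 - 0.289·0.625) = 227 - 0.289·765.
So x* = 5.92/0.819 = 7.22, and then y* = 765 - 0.625·7.22 = 760.

x* ≈ 7.22, y* ≈ 760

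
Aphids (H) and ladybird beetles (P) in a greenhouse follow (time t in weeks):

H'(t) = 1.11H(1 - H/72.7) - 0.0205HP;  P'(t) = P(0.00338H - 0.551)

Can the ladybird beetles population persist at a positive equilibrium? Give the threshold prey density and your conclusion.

The predator equation gives dP/dt > 0 only when H > 0.551/0.00338 = 163.
Without the predator, H → K = 72.7. Since 72.7 < 163, the predator cannot invade.

Threshold H = 163; K < 163, so no, the predator goes extinct.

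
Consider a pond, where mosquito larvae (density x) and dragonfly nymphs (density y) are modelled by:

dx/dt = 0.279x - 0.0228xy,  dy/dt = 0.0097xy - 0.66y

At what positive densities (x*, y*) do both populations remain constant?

x* ≈ 68, y* ≈ 12.2

Set dy/dt = 0 with y > 0: 0.0097x - 0.66 = 0, so x* = 0.66/0.0097 = 68.
Set dx/dt = 0 with x > 0: 0.279 - 0.0228y = 0, so y* = 0.279/0.0228 = 12.2.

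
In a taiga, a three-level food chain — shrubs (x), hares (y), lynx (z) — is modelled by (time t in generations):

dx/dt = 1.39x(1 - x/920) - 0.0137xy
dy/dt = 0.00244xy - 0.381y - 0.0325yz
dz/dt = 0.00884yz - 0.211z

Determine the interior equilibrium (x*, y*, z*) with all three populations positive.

From dz/dt = 0: 0.00884y* = 0.211, so y* = 23.9.
From dx/dt = 0: 1.39(1 - x*/920) = 0.0137·23.9, giving x* = 920·(1 - 0.235) = 704.
From dy/dt = 0: 0.00244·704 - 0.381 = 0.0325z*, so z* = 1.34/0.0325 = 41.1.

x* ≈ 704, y* ≈ 23.9, z* ≈ 41.1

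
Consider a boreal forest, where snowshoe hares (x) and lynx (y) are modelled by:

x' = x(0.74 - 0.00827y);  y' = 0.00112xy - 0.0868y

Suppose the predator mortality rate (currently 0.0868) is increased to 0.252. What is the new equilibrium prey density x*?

x* ≈ 225

At the interior fixed point, setting dy/dt = 0 with y > 0 fixes x* = (predator death rate)/(xy coefficient) — independent of the other coefficients.
With the change, x* = 0.252/0.00112 = 225; it rises from 77.5.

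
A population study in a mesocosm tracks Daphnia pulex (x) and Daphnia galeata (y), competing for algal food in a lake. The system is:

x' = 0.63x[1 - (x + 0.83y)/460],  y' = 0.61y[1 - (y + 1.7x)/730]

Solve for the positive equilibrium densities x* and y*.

Setting both brackets to zero gives the nullclines x + 0.83y = 460 and 1.7x + y = 730.
Substituting y = 730 - 1.7x into the first: x(1 - 0.83·1.7) = 460 - 0.83·730.
So x* = -146/-0.411 = 355, and then y* = 730 - 1.7·355 = 127.

x* ≈ 355, y* ≈ 127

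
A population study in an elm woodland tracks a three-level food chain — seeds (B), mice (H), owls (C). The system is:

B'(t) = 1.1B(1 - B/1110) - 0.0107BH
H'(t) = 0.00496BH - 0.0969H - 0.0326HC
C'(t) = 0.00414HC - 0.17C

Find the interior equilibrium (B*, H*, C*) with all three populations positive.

From dC/dt = 0: 0.00414H* = 0.17, so H* = 41.1.
From dB/dt = 0: 1.1(1 - B*/1110) = 0.0107·41.1, giving B* = 1110·(1 - 0.399) = 667.
From dH/dt = 0: 0.00496·667 - 0.0969 = 0.0326C*, so C* = 3.21/0.0326 = 98.5.

B* ≈ 667, H* ≈ 41.1, C* ≈ 98.5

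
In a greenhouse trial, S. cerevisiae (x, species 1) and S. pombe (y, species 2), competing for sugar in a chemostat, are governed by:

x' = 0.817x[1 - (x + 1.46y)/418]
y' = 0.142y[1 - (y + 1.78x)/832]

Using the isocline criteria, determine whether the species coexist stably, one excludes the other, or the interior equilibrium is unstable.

Compare the nullcline intercepts: K1/α12 = 418/1.46 = 286 < K2 = 832; K2/α21 = 832/1.78 = 467 > K1 = 418.
Since the inequalities point opposite ways, species 2 can invade but species 1 cannot.

species 2 excludes species 1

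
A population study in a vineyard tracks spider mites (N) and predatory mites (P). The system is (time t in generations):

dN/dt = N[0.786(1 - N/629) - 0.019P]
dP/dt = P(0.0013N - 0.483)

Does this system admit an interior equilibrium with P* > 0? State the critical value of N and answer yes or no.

Threshold N = 372; K > 372, so yes, the predator persists.

The predator equation gives dP/dt > 0 only when N > 0.483/0.0013 = 372.
Without the predator, N → K = 629. Since 629 > 372, the predator can invade and persist.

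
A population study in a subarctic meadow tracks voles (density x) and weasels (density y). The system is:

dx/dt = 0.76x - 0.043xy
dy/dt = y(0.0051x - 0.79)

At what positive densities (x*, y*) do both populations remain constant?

Set dy/dt = 0 with y > 0: 0.0051x - 0.79 = 0, so x* = 0.79/0.0051 = 155.
Set dx/dt = 0 with x > 0: 0.76 - 0.043y = 0, so y* = 0.76/0.043 = 17.7.

x* ≈ 155, y* ≈ 17.7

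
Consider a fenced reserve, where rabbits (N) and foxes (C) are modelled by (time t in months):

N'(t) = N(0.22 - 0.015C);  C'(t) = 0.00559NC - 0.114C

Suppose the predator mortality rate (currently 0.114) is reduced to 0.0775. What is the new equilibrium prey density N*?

N* ≈ 13.9

At the interior fixed point, setting dC/dt = 0 with C > 0 fixes N* = (predator death rate)/(NC coefficient) — independent of the other coefficients.
With the change, N* = 0.0775/0.00559 = 13.9; it falls from 20.4.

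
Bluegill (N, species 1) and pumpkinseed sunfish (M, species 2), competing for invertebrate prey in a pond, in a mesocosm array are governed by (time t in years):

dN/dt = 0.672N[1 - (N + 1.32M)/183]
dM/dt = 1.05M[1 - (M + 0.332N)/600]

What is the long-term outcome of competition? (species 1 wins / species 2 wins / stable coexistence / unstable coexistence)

species 2 excludes species 1

Compare the nullcline intercepts: K1/α12 = 183/1.32 = 139 < K2 = 600; K2/α21 = 600/0.332 = 1810 > K1 = 183.
Since the inequalities point opposite ways, species 2 can invade but species 1 cannot.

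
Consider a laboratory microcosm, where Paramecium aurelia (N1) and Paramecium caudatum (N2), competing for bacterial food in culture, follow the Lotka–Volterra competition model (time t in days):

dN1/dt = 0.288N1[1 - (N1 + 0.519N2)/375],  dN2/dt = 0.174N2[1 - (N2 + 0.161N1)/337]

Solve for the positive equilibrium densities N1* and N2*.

Setting both brackets to zero gives the nullclines N1 + 0.519N2 = 375 and 0.161N1 + N2 = 337.
Substituting N2 = 337 - 0.161N1 into the first: N1(1 - 0.519·0.161) = 375 - 0.519·337.
So N1* = 200/0.916 = 218, and then N2* = 337 - 0.161·218 = 302.

N1* ≈ 218, N2* ≈ 302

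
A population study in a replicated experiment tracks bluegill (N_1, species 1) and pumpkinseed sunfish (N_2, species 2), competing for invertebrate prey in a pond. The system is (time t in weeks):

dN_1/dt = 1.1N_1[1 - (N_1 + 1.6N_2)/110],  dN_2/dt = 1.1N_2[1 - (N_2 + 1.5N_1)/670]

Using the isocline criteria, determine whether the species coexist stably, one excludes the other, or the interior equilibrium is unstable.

species 2 excludes species 1

Compare the nullcline intercepts: K1/α12 = 110/1.6 = 68.8 < K2 = 670; K2/α21 = 670/1.5 = 447 > K1 = 110.
Since the inequalities point opposite ways, species 2 can invade but species 1 cannot.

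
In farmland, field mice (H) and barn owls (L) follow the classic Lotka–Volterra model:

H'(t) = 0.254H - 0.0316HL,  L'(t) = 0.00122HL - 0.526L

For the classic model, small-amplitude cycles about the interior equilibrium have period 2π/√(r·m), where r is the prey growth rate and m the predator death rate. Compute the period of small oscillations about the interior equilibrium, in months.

Here r = 0.254 and m = 0.526, so r·m = 0.134.
ω = √0.134 = 0.366 per month, hence T = 2π/ω ≈ 17.2 months.

T ≈ 17.2 months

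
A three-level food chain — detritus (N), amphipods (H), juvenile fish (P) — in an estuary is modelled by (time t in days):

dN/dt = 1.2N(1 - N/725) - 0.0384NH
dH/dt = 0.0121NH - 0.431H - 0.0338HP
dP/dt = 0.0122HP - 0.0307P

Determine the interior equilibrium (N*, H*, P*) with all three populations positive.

N* ≈ 667, H* ≈ 2.52, P* ≈ 226

From dP/dt = 0: 0.0122H* = 0.0307, so H* = 2.52.
From dN/dt = 0: 1.2(1 - N*/725) = 0.0384·2.52, giving N* = 725·(1 - 0.0805) = 667.
From dH/dt = 0: 0.0121·667 - 0.431 = 0.0338P*, so P* = 7.64/0.0338 = 226.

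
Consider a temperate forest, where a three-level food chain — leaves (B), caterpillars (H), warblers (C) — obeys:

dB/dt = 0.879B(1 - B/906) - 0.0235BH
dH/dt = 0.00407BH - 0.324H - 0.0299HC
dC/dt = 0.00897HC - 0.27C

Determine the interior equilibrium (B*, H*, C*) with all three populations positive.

B* ≈ 177, H* ≈ 30.1, C* ≈ 13.2

From dC/dt = 0: 0.00897H* = 0.27, so H* = 30.1.
From dB/dt = 0: 0.879(1 - B*/906) = 0.0235·30.1, giving B* = 906·(1 - 0.805) = 177.
From dH/dt = 0: 0.00407·177 - 0.324 = 0.0299C*, so C* = 0.396/0.0299 = 13.2.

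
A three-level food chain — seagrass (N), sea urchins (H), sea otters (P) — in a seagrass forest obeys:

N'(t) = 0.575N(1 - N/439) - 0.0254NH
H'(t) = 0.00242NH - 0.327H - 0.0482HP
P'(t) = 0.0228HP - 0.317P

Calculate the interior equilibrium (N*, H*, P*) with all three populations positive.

N* ≈ 169, H* ≈ 13.9, P* ≈ 1.72

From dP/dt = 0: 0.0228H* = 0.317, so H* = 13.9.
From dN/dt = 0: 0.575(1 - N*/439) = 0.0254·13.9, giving N* = 439·(1 - 0.614) = 169.
From dH/dt = 0: 0.00242·169 - 0.327 = 0.0482P*, so P* = 0.0829/0.0482 = 1.72.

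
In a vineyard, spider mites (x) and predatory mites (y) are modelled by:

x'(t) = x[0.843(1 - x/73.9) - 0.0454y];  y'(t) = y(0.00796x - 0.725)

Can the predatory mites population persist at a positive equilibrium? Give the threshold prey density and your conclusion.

The predator equation gives dy/dt > 0 only when x > 0.725/0.00796 = 91.1.
Without the predator, x → K = 73.9. Since 73.9 < 91.1, the predator cannot invade.

Threshold x = 91.1; K < 91.1, so no, the predator goes extinct.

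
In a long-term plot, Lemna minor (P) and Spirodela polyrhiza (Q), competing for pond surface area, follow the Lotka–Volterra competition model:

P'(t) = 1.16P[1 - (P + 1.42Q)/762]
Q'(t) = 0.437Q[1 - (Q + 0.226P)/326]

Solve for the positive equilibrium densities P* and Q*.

Setting both brackets to zero gives the nullclines P + 1.42Q = 762 and 0.226P + Q = 326.
Substituting Q = 326 - 0.226P into the first: P(1 - 1.42·0.226) = 762 - 1.42·326.
So P* = 299/0.679 = 440, and then Q* = 326 - 0.226·440 = 226.

P* ≈ 440, Q* ≈ 226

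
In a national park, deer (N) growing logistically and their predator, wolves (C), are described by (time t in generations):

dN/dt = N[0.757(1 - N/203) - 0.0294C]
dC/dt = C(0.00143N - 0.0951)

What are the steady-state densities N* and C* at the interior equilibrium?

N* ≈ 66.5, C* ≈ 17.3

From dC/dt = 0 with C > 0: 0.00143N* = 0.0951, so N* = 66.5.
Substitute into dN/dt = 0: 0.757(1 - 66.5/203) = 0.0294C*.
The bracket is 0.672, giving C* = 0.509/0.0294 = 17.3.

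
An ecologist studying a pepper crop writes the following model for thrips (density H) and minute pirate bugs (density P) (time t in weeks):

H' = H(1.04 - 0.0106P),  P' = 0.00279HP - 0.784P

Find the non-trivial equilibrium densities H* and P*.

Set dP/dt = 0 with P > 0: 0.00279H - 0.784 = 0, so H* = 0.784/0.00279 = 281.
Set dH/dt = 0 with H > 0: 1.04 - 0.0106P = 0, so P* = 1.04/0.0106 = 98.1.

H* ≈ 281, P* ≈ 98.1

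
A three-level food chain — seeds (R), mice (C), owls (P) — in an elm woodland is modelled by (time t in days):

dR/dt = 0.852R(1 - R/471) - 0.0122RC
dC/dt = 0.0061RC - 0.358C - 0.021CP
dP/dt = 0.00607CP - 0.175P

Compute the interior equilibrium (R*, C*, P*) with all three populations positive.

R* ≈ 277, C* ≈ 28.8, P* ≈ 63.3

From dP/dt = 0: 0.00607C* = 0.175, so C* = 28.8.
From dR/dt = 0: 0.852(1 - R*/471) = 0.0122·28.8, giving R* = 471·(1 - 0.413) = 277.
From dC/dt = 0: 0.0061·277 - 0.358 = 0.021P*, so P* = 1.33/0.021 = 63.3.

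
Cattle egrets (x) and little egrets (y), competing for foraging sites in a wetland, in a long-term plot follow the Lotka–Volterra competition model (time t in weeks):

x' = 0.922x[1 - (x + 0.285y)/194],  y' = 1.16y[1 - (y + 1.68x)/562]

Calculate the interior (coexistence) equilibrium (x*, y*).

x* ≈ 64.9, y* ≈ 453

Setting both brackets to zero gives the nullclines x + 0.285y = 194 and 1.68x + y = 562.
Substituting y = 562 - 1.68x into the first: x(1 - 0.285·1.68) = 194 - 0.285·562.
So x* = 33.8/0.521 = 64.9, and then y* = 562 - 1.68·64.9 = 453.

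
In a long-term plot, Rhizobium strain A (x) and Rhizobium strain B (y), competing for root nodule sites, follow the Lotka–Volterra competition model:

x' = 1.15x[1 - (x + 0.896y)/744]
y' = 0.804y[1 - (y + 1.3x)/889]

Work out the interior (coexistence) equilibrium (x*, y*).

Setting both brackets to zero gives the nullclines x + 0.896y = 744 and 1.3x + y = 889.
Substituting y = 889 - 1.3x into the first: x(1 - 0.896·1.3) = 744 - 0.896·889.
So x* = -52.5/-0.165 = 319, and then y* = 889 - 1.3·319 = 475.

x* ≈ 319, y* ≈ 475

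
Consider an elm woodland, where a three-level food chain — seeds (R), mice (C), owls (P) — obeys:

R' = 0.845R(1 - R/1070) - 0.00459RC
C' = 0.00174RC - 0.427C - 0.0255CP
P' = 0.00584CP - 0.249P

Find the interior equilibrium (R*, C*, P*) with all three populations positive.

From dP/dt = 0: 0.00584C* = 0.249, so C* = 42.6.
From dR/dt = 0: 0.845(1 - R*/1070) = 0.00459·42.6, giving R* = 1070·(1 - 0.232) = 822.
From dC/dt = 0: 0.00174·822 - 0.427 = 0.0255P*, so P* = 1/0.0255 = 39.4.

R* ≈ 822, C* ≈ 42.6, P* ≈ 39.4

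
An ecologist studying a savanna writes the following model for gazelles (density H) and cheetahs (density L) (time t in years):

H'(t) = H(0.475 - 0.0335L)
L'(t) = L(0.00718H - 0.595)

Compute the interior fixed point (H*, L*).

H* ≈ 82.9, L* ≈ 14.2

Set dL/dt = 0 with L > 0: 0.00718H - 0.595 = 0, so H* = 0.595/0.00718 = 82.9.
Set dH/dt = 0 with H > 0: 0.475 - 0.0335L = 0, so L* = 0.475/0.0335 = 14.2.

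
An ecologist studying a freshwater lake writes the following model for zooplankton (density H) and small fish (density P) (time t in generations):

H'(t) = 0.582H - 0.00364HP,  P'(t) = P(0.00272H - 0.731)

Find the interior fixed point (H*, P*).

H* ≈ 269, P* ≈ 160

Set dP/dt = 0 with P > 0: 0.00272H - 0.731 = 0, so H* = 0.731/0.00272 = 269.
Set dH/dt = 0 with H > 0: 0.582 - 0.00364P = 0, so P* = 0.582/0.00364 = 160.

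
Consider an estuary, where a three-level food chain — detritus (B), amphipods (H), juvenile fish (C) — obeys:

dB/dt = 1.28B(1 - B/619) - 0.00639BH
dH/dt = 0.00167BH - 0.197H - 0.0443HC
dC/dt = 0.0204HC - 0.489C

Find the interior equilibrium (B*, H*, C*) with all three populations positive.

B* ≈ 545, H* ≈ 24, C* ≈ 16.1

From dC/dt = 0: 0.0204H* = 0.489, so H* = 24.
From dB/dt = 0: 1.28(1 - B*/619) = 0.00639·24, giving B* = 619·(1 - 0.12) = 545.
From dH/dt = 0: 0.00167·545 - 0.197 = 0.0443C*, so C* = 0.713/0.0443 = 16.1.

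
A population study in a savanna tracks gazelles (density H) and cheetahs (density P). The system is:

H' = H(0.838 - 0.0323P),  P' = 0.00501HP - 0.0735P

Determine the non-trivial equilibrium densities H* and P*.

Set dP/dt = 0 with P > 0: 0.00501H - 0.0735 = 0, so H* = 0.0735/0.00501 = 14.7.
Set dH/dt = 0 with H > 0: 0.838 - 0.0323P = 0, so P* = 0.838/0.0323 = 25.9.

H* ≈ 14.7, P* ≈ 25.9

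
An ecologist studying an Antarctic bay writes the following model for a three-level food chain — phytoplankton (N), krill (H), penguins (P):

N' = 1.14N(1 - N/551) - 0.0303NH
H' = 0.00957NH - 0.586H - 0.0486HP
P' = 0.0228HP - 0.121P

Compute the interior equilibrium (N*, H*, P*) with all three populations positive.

From dP/dt = 0: 0.0228H* = 0.121, so H* = 5.31.
From dN/dt = 0: 1.14(1 - N*/551) = 0.0303·5.31, giving N* = 551·(1 - 0.141) = 473.
From dH/dt = 0: 0.00957·473 - 0.586 = 0.0486P*, so P* = 3.94/0.0486 = 81.1.

N* ≈ 473, H* ≈ 5.31, P* ≈ 81.1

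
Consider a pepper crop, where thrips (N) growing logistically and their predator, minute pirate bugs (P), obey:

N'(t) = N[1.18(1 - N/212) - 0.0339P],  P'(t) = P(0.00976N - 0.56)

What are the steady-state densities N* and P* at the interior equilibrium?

N* ≈ 57.4, P* ≈ 25.4

From dP/dt = 0 with P > 0: 0.00976N* = 0.56, so N* = 57.4.
Substitute into dN/dt = 0: 1.18(1 - 57.4/212) = 0.0339P*.
The bracket is 0.729, giving P* = 0.861/0.0339 = 25.4.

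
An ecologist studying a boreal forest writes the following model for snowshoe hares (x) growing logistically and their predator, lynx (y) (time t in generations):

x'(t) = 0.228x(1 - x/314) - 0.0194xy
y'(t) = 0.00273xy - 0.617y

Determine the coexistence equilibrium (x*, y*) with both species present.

x* ≈ 226, y* ≈ 3.29

From dy/dt = 0 with y > 0: 0.00273x* = 0.617, so x* = 226.
Substitute into dx/dt = 0: 0.228(1 - 226/314) = 0.0194y*.
The bracket is 0.28, giving y* = 0.0639/0.0194 = 3.29.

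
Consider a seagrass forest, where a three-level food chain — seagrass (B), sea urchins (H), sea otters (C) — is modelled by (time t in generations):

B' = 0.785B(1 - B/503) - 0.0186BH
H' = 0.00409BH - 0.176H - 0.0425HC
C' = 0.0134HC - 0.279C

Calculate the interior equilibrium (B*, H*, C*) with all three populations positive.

B* ≈ 255, H* ≈ 20.8, C* ≈ 20.4

From dC/dt = 0: 0.0134H* = 0.279, so H* = 20.8.
From dB/dt = 0: 0.785(1 - B*/503) = 0.0186·20.8, giving B* = 503·(1 - 0.493) = 255.
From dH/dt = 0: 0.00409·255 - 0.176 = 0.0425C*, so C* = 0.866/0.0425 = 20.4.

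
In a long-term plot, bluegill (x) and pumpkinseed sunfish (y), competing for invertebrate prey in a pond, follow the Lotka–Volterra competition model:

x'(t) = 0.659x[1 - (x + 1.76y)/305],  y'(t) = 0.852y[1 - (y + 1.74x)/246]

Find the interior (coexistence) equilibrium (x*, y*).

x* ≈ 62, y* ≈ 138

Setting both brackets to zero gives the nullclines x + 1.76y = 305 and 1.74x + y = 246.
Substituting y = 246 - 1.74x into the first: x(1 - 1.76·1.74) = 305 - 1.76·246.
So x* = -128/-2.06 = 62, and then y* = 246 - 1.74·62 = 138.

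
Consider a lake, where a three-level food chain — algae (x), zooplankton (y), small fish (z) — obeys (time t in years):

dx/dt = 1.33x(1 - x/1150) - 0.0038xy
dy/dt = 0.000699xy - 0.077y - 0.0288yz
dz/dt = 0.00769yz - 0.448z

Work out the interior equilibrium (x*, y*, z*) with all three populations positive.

From dz/dt = 0: 0.00769y* = 0.448, so y* = 58.3.
From dx/dt = 0: 1.33(1 - x*/1150) = 0.0038·58.3, giving x* = 1150·(1 - 0.166) = 959.
From dy/dt = 0: 0.000699·959 - 0.077 = 0.0288z*, so z* = 0.593/0.0288 = 20.6.

x* ≈ 959, y* ≈ 58.3, z* ≈ 20.6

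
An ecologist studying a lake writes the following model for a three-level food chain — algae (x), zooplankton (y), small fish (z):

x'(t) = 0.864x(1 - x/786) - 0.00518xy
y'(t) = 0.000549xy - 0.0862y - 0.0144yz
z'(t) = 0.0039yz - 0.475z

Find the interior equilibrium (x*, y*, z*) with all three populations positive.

From dz/dt = 0: 0.0039y* = 0.475, so y* = 122.
From dx/dt = 0: 0.864(1 - x*/786) = 0.00518·122, giving x* = 786·(1 - 0.73) = 212.
From dy/dt = 0: 0.000549·212 - 0.0862 = 0.0144z*, so z* = 0.0302/0.0144 = 2.1.

x* ≈ 212, y* ≈ 122, z* ≈ 2.1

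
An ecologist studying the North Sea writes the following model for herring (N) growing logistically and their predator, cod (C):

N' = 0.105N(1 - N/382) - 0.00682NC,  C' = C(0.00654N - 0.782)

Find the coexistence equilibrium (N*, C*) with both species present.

From dC/dt = 0 with C > 0: 0.00654N* = 0.782, so N* = 120.
Substitute into dN/dt = 0: 0.105(1 - 120/382) = 0.00682C*.
The bracket is 0.687, giving C* = 0.0721/0.00682 = 10.6.

N* ≈ 120, C* ≈ 10.6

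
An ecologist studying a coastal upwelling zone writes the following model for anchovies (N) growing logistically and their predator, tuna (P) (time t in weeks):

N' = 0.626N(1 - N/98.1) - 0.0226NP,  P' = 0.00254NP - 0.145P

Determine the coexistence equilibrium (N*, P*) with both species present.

From dP/dt = 0 with P > 0: 0.00254N* = 0.145, so N* = 57.1.
Substitute into dN/dt = 0: 0.626(1 - 57.1/98.1) = 0.0226P*.
The bracket is 0.418, giving P* = 0.262/0.0226 = 11.6.

N* ≈ 57.1, P* ≈ 11.6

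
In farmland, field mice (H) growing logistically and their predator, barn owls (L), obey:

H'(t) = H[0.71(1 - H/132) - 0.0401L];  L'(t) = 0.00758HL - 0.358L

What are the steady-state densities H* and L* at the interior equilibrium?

From dL/dt = 0 with L > 0: 0.00758H* = 0.358, so H* = 47.2.
Substitute into dH/dt = 0: 0.71(1 - 47.2/132) = 0.0401L*.
The bracket is 0.642, giving L* = 0.456/0.0401 = 11.4.

H* ≈ 47.2, L* ≈ 11.4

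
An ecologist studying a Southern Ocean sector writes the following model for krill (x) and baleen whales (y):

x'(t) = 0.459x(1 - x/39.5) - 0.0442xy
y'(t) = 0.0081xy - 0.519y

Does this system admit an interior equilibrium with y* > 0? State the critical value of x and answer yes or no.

Threshold x = 64.1; K < 64.1, so no, the predator goes extinct.

The predator equation gives dy/dt > 0 only when x > 0.519/0.0081 = 64.1.
Without the predator, x → K = 39.5. Since 39.5 < 64.1, the predator cannot invade.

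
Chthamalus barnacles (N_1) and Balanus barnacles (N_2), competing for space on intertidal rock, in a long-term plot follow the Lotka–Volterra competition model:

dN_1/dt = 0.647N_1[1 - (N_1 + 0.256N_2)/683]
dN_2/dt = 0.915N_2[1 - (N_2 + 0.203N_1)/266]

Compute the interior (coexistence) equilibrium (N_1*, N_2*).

N_1* ≈ 649, N_2* ≈ 134

Setting both brackets to zero gives the nullclines N_1 + 0.256N_2 = 683 and 0.203N_1 + N_2 = 266.
Substituting N_2 = 266 - 0.203N_1 into the first: N_1(1 - 0.256·0.203) = 683 - 0.256·266.
So N_1* = 615/0.948 = 649, and then N_2* = 266 - 0.203·649 = 134.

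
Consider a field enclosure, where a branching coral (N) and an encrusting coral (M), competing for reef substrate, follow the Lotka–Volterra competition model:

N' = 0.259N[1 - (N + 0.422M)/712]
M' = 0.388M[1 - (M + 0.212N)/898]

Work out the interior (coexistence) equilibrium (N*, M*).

N* ≈ 366, M* ≈ 820

Setting both brackets to zero gives the nullclines N + 0.422M = 712 and 0.212N + M = 898.
Substituting M = 898 - 0.212N into the first: N(1 - 0.422·0.212) = 712 - 0.422·898.
So N* = 333/0.911 = 366, and then M* = 898 - 0.212·366 = 820.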